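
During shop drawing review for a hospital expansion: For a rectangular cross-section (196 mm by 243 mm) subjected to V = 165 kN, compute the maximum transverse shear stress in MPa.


A = b * h = 196 * 243 = 47628 mm^2
V = 165 kN = 165000.0 N
tau_max = 1.5 * V / A = 1.5 * 165000.0 / 47628
= 5.1965 MPa

5.1965 MPa


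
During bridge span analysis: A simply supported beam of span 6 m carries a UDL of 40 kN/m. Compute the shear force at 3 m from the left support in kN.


R_A = w * L / 2 = 40 * 6 / 2 = 120.0 kN
V(x) = R_A - w * x = 120.0 - 40 * 3
= 0.0 kN

0.0 kN


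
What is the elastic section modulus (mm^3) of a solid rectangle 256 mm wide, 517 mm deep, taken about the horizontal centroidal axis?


S = b * h^2 / 6
= 256 * 517^2 / 6
= 256 * 267289 / 6
= 11404330.67 mm^3

11404330.67 mm^3


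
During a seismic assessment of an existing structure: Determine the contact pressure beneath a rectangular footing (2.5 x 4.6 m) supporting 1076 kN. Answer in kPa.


A = 2.5 * 4.6 = 11.5 m^2
q = P / A = 1076 / 11.5
= 93.5652 kPa

93.5652 kPa


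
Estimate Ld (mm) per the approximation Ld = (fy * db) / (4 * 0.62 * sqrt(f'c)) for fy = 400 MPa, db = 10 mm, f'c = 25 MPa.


Ld = (fy * db) / (4 * 0.62 * sqrt(f'c))
= (400 * 10) / (4 * 0.62 * sqrt(25))
= 4000 / 12.4
= 322.58 mm

322.58 mm


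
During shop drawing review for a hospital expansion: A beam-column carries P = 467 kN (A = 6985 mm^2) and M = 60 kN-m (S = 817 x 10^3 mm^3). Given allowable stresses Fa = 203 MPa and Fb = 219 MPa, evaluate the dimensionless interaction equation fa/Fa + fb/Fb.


f_a = P / A = 467000.0 / 6985 = 66.8576 MPa
f_b = M / S = 60000000.0 / 817000.0 = 73.4394 MPa
Ratio = f_a / Fa + f_b / Fb
= 66.8576 / 203 + 73.4394 / 219
= 0.6647 (dimensionless)

0.6647 (dimensionless)


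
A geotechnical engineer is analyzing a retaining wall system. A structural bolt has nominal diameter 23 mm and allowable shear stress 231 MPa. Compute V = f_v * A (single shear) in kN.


A = pi * d^2 / 4 = pi * 23^2 / 4 = 415.4756 mm^2
V = f_v * A / 1000 = 231 * 415.4756 / 1000
= 95.9749 kN

95.9749 kN


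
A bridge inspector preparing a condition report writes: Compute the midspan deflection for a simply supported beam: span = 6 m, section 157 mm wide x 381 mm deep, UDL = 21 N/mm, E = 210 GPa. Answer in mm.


I = 157 * 381^3 / 12 = 723591294.75 mm^4
L = 6000.0 mm, w = 21 N/mm, E = 210000.0 MPa
delta = 5 * w * L^4 / (384 * E * I)
= 5 * 21 * 6000.0^4 / (384 * 210000.0 * 723591294.75)
= 2.3321 mm

2.3321 mm


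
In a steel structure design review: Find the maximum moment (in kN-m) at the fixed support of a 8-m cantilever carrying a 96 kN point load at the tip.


For a cantilever with a point load at the free end:
M_max = P * L = 96 * 8 = 768 kN-m

768 kN-m


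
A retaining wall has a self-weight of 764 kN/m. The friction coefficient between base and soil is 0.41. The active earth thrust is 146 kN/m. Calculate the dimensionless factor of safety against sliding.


Resisting force = mu * W = 0.41 * 764 = 313.24 kN/m
FOS = Resisting / Driving = 313.24 / 146
= 2.1455 (dimensionless)

2.1455 (dimensionless)


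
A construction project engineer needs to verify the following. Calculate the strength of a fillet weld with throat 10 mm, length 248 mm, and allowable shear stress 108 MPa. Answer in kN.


Strength = throat * length * allowable stress
= 10 * 248 * 108 N
= 267840 N
= 267.84 kN

267.84 kN


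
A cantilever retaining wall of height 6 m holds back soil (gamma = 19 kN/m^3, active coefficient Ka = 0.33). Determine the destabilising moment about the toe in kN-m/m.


Pa = 0.5 * Ka * gamma * H^2
= 0.5 * 0.33 * 19 * 6^2
= 112.86 kN/m
Arm = H / 3 = 6 / 3 = 2.0 m
Mo = Pa * arm = Pa * H / 3 = 112.86 * 6 / 3 = 225.72 kN-m/m

225.72 kN-m/m


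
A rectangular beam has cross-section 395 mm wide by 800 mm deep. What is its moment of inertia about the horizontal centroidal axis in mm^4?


I = b * h^3 / 12
= 395 * 800^3 / 12
= 395 * 512000000 / 12
= 16853333333.33 mm^4

16853333333.33 mm^4


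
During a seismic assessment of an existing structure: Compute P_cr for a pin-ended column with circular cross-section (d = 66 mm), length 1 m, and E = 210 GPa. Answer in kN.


I = pi * d^4 / 64 = 931420.18 mm^4
L = 1000.0 mm
P_cr = pi^2 * E * I / L^2
= 9.8696 * 210000.0 * 931420.18 / 1000.0^2
= 1930477.22 N = 1930.4772 kN

1930.4772 kN


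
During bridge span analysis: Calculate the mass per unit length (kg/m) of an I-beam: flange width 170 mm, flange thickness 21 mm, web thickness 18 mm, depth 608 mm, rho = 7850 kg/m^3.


A_flanges = 2 * 170 * 21 = 7140 mm^2
A_web = (608 - 2 * 21) * 18 = 10188 mm^2
A_total = 7140 + 10188 = 17328 mm^2 = 0.017328 m^2
Weight = rho * A = 7850 * 0.017328 = 136.0248 kg/m

136.0248 kg/m


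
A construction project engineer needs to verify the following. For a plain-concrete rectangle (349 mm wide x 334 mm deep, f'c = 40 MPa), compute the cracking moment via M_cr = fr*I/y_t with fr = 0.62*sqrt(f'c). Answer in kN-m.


fr = 0.62 * sqrt(40) = 0.62 * 6.3246 = 3.9212 MPa
I = 349 * 334^3 / 12 = 1083636391.33 mm^4
y_t = 167.0 mm
M_cr = fr * I / y_t = 3.9212 * 1083636391.33 / 167.0 N-mm
= 25.4442 kN-m

25.4442 kN-m


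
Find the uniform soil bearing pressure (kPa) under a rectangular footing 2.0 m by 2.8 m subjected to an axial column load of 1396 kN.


A = 2.0 * 2.8 = 5.6 m^2
q = P / A = 1396 / 5.6
= 249.2857 kPa

249.2857 kPa


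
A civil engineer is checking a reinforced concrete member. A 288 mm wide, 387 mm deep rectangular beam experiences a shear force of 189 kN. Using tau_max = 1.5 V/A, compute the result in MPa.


A = b * h = 288 * 387 = 111456 mm^2
V = 189 kN = 189000.0 N
tau_max = 1.5 * V / A = 1.5 * 189000.0 / 111456
= 2.5436 MPa

2.5436 MPa


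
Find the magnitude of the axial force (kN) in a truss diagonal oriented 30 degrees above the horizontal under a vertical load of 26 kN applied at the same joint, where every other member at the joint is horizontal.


At the joint, only the diagonal has a vertical component, so vertical equilibrium gives:
F * sin(30) = 26
F = 26 / sin(30)
= 26 / 0.5
= 52.0 kN

52.0 kN


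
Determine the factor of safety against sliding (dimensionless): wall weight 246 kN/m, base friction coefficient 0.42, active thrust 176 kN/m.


Resisting force = mu * W = 0.42 * 246 = 103.32 kN/m
FOS = Resisting / Driving = 103.32 / 176
= 0.587 (dimensionless)

0.587 (dimensionless)


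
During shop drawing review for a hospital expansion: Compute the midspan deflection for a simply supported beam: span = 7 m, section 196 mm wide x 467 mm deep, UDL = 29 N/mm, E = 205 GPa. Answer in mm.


I = 196 * 467^3 / 12 = 1663510195.67 mm^4
L = 7000.0 mm, w = 29 N/mm, E = 205000.0 MPa
delta = 5 * w * L^4 / (384 * E * I)
= 5 * 29 * 7000.0^4 / (384 * 205000.0 * 1663510195.67)
= 2.6586 mm

2.6586 mm


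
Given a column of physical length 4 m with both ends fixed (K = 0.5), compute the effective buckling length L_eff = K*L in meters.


L_eff = K * L
= 0.5 * 4
= 2.0 m

2.0 m


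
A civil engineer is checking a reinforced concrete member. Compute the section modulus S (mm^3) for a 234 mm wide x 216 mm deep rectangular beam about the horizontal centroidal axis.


S = b * h^2 / 6
= 234 * 216^2 / 6
= 234 * 46656 / 6
= 1819584.0 mm^3

1819584.0 mm^3


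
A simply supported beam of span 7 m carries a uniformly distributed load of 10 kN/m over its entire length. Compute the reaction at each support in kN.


Total load = w * L = 10 * 7 = 70 kN
By symmetry, each reaction R = total / 2 = 70 / 2 = 35.0 kN

35.0 kN


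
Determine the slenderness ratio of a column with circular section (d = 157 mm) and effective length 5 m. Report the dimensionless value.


Radius of gyration r = d / 4 = 157 / 4 = 39.25 mm
L_eff = 5000.0 mm
Slenderness ratio = L / r = 5000.0 / 39.25 = 127.39 (dimensionless)

127.39 (dimensionless)


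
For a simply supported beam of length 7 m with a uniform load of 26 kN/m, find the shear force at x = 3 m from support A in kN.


R_A = w * L / 2 = 26 * 7 / 2 = 91.0 kN
V(x) = R_A - w * x = 91.0 - 26 * 3
= 13.0 kN

13.0 kN


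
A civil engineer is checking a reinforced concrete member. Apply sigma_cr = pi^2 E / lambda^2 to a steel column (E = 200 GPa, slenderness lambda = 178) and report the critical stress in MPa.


sigma_cr = pi^2 * E / lambda^2
= 9.8696 * 200000.0 / 178^2
= 9.8696 * 200000.0 / 31684
= 62.3002 MPa

62.3002 MPa


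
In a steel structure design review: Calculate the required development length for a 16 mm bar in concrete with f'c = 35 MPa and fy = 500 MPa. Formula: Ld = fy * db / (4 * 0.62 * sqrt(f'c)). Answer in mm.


Ld = (fy * db) / (4 * 0.62 * sqrt(f'c))
= (500 * 16) / (4 * 0.62 * sqrt(35))
= 8000 / 14.6719
= 545.26 mm

545.26 mm


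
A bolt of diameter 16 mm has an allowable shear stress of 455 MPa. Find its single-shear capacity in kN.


A = pi * d^2 / 4 = pi * 16^2 / 4 = 201.0619 mm^2
V = f_v * A / 1000 = 455 * 201.0619 / 1000
= 91.4832 kN

91.4832 kN


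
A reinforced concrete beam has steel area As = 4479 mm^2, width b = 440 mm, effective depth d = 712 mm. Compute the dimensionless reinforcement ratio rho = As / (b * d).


rho = As / (b * d)
= 4479 / (440 * 712)
= 4479 / 313280
= 0.014297 (dimensionless)

0.014297 (dimensionless)


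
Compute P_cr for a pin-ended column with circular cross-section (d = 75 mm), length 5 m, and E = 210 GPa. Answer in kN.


I = pi * d^4 / 64 = 1553155.55 mm^4
L = 5000.0 mm
P_cr = pi^2 * E * I / L^2
= 9.8696 * 210000.0 * 1553155.55 / 5000.0^2
= 128763.86 N = 128.7639 kN

128.7639 kN


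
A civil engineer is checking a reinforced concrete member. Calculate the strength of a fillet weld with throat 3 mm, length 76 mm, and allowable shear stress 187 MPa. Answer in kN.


Strength = throat * length * allowable stress
= 3 * 76 * 187 N
= 42636 N
= 42.64 kN

42.64 kN


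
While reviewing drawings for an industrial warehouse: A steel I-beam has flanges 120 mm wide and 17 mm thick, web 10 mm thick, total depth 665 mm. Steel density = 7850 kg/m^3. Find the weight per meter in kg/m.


A_flanges = 2 * 120 * 17 = 4080 mm^2
A_web = (665 - 2 * 17) * 10 = 6310 mm^2
A_total = 4080 + 6310 = 10390 mm^2 = 0.010390 m^2
Weight = rho * A = 7850 * 0.010390 = 81.5615 kg/m

81.5615 kg/m


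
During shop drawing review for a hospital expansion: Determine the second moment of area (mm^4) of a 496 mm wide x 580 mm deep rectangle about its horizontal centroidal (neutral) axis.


I = b * h^3 / 12
= 496 * 580^3 / 12
= 496 * 195112000 / 12
= 8064629333.33 mm^4

8064629333.33 mm^4


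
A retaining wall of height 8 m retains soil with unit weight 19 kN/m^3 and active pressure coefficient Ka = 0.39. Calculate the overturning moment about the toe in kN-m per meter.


Pa = 0.5 * Ka * gamma * H^2
= 0.5 * 0.39 * 19 * 8^2
= 237.12 kN/m
Arm = H / 3 = 8 / 3 = 2.6667 m
Mo = Pa * arm = Pa * H / 3 = 237.12 * 8 / 3 = 632.32 kN-m/m

632.32 kN-m/m


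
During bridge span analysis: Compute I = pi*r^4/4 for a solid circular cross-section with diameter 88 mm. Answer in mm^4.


r = d / 2 = 88 / 2 = 44.0 mm
I = pi * r^4 / 4 = pi * 44.0^4 / 4
= 2943747.71 mm^4

2943747.71 mm^4


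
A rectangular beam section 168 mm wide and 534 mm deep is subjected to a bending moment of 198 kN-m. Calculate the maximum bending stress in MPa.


I = b * h^3 / 12 = 168 * 534^3 / 12 = 2131826256.0 mm^4
y = h / 2 = 534 / 2 = 267.0 mm
M = 198 kN-m = 198000000.0 N-mm
sigma = M * y / I = 198000000.0 * 267.0 / 2131826256.0
= 24.8 MPa

24.8 MPa


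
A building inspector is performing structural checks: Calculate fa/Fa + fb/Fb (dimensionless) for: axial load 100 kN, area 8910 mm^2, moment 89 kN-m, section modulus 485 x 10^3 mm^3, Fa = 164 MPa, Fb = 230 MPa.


f_a = P / A = 100000.0 / 8910 = 11.2233 MPa
f_b = M / S = 89000000.0 / 485000.0 = 183.5052 MPa
Ratio = f_a / Fa + f_b / Fb
= 11.2233 / 164 + 183.5052 / 230
= 0.8663 (dimensionless)

0.8663 (dimensionless)


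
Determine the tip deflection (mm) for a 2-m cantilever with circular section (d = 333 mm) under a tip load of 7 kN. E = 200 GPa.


I = pi * d^4 / 64 = pi * 333^4 / 64 = 603596666.66 mm^4
L = 2000.0 mm, P = 7000.0 N, E = 200000.0 MPa
delta = P * L^3 / (3 * E * I)
= 7000.0 * 2000.0^3 / (3 * 200000.0 * 603596666.66)
= 0.1546 mm

0.1546 mm


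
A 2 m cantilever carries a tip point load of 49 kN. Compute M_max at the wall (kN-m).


For a cantilever with a point load at the free end:
M_max = P * L = 49 * 2 = 98 kN-m

98 kN-m


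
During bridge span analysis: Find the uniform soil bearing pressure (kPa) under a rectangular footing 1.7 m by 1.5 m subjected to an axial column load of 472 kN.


A = 1.7 * 1.5 = 2.55 m^2
q = P / A = 472 / 2.55
= 185.098 kPa

185.098 kPa


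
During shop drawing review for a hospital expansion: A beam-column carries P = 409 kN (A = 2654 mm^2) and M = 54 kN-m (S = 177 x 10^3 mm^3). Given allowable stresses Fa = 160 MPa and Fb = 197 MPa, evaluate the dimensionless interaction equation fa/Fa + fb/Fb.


f_a = P / A = 409000.0 / 2654 = 154.107 MPa
f_b = M / S = 54000000.0 / 177000.0 = 305.0847 MPa
Ratio = f_a / Fa + f_b / Fb
= 154.107 / 160 + 305.0847 / 197
= 2.5118 (dimensionless)

2.5118 (dimensionless)


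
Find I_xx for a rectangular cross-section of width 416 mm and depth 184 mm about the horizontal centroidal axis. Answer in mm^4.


I = b * h^3 / 12
= 416 * 184^3 / 12
= 416 * 6229504 / 12
= 215956138.67 mm^4

215956138.67 mm^4


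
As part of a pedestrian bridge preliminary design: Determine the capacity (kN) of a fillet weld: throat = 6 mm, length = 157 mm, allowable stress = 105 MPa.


Strength = throat * length * allowable stress
= 6 * 157 * 105 N
= 98910 N
= 98.91 kN

98.91 kN


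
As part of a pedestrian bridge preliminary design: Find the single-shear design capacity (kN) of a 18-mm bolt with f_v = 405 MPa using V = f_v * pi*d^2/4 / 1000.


A = pi * d^2 / 4 = pi * 18^2 / 4 = 254.469 mm^2
V = f_v * A / 1000 = 405 * 254.469 / 1000
= 103.0599 kN

103.0599 kN


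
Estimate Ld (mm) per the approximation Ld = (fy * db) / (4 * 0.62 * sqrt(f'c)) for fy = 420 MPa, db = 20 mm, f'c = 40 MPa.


Ld = (fy * db) / (4 * 0.62 * sqrt(f'c))
= (420 * 20) / (4 * 0.62 * sqrt(40))
= 8400 / 15.6849
= 535.55 mm

535.55 mm


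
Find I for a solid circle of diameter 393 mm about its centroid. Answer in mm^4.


r = d / 2 = 393 / 2 = 196.5 mm
I = pi * r^4 / 4 = pi * 196.5^4 / 4
= 1170954716.44 mm^4

1170954716.44 mm^4


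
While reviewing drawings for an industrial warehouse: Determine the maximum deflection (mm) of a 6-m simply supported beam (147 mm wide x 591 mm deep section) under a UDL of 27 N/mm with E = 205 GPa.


I = 147 * 591^3 / 12 = 2528707119.75 mm^4
L = 6000.0 mm, w = 27 N/mm, E = 205000.0 MPa
delta = 5 * w * L^4 / (384 * E * I)
= 5 * 27 * 6000.0^4 / (384 * 205000.0 * 2528707119.75)
= 0.8789 mm

0.8789 mm


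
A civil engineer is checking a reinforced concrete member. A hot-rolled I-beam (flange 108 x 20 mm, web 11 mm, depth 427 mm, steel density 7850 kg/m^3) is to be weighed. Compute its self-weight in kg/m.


A_flanges = 2 * 108 * 20 = 4320 mm^2
A_web = (427 - 2 * 20) * 11 = 4257 mm^2
A_total = 4320 + 4257 = 8577 mm^2 = 0.008577 m^2
Weight = rho * A = 7850 * 0.008577 = 67.3294 kg/m

67.3294 kg/m


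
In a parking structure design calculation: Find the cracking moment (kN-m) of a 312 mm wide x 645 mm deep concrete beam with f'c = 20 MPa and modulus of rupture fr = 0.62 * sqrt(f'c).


fr = 0.62 * sqrt(20) = 0.62 * 4.4721 = 2.7727 MPa
I = 312 * 645^3 / 12 = 6976739250.0 mm^4
y_t = 322.5 mm
M_cr = fr * I / y_t = 2.7727 * 6976739250.0 / 322.5 N-mm
= 59.9832 kN-m

59.9832 kN-m


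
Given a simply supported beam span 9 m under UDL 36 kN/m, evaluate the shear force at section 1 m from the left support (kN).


R_A = w * L / 2 = 36 * 9 / 2 = 162.0 kN
V(x) = R_A - w * x = 162.0 - 36 * 1
= 126.0 kN

126.0 kN


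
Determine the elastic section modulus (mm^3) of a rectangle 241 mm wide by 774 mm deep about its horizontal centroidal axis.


S = b * h^2 / 6
= 241 * 774^2 / 6
= 241 * 599076 / 6
= 24062886.0 mm^3

24062886.0 mm^3


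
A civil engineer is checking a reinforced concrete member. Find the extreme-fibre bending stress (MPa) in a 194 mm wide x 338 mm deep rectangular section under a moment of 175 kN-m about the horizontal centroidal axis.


I = b * h^3 / 12 = 194 * 338^3 / 12 = 624267297.33 mm^4
y = h / 2 = 338 / 2 = 169.0 mm
M = 175 kN-m = 175000000.0 N-mm
sigma = M * y / I = 175000000.0 * 169.0 / 624267297.33
= 47.38 MPa

47.38 MPa


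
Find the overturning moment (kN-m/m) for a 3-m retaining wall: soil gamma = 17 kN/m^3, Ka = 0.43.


Pa = 0.5 * Ka * gamma * H^2
= 0.5 * 0.43 * 17 * 3^2
= 32.895 kN/m
Arm = H / 3 = 3 / 3 = 1.0 m
Mo = Pa * arm = Pa * H / 3 = 32.895 * 3 / 3 = 32.895 kN-m/m

32.895 kN-m/m


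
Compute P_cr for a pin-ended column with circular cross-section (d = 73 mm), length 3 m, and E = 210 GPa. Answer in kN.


I = pi * d^4 / 64 = 1393995.4 mm^4
L = 3000.0 mm
P_cr = pi^2 * E * I / L^2
= 9.8696 * 210000.0 * 1393995.4 / 3000.0^2
= 321024.27 N = 321.0243 kN

321.0243 kN


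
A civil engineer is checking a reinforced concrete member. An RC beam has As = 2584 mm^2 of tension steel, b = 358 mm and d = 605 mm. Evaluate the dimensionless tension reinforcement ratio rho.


rho = As / (b * d)
= 2584 / (358 * 605)
= 2584 / 216590
= 0.01193 (dimensionless)

0.01193 (dimensionless)


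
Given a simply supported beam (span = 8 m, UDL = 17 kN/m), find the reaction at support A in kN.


Total load = w * L = 17 * 8 = 136 kN
By symmetry, each reaction R = total / 2 = 136 / 2 = 68.0 kN

68.0 kN


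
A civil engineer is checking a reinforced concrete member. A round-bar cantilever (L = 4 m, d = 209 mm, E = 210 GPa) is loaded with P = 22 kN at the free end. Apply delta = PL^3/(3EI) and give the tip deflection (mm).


I = pi * d^4 / 64 = pi * 209^4 / 64 = 93660191.87 mm^4
L = 4000.0 mm, P = 22000.0 N, E = 210000.0 MPa
delta = P * L^3 / (3 * E * I)
= 22000.0 * 4000.0^3 / (3 * 210000.0 * 93660191.87)
= 23.862 mm

23.862 mm


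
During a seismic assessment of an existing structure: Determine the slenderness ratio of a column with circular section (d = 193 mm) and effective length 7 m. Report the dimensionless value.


Radius of gyration r = d / 4 = 193 / 4 = 48.25 mm
L_eff = 7000.0 mm
Slenderness ratio = L / r = 7000.0 / 48.25 = 145.08 (dimensionless)

145.08 (dimensionless)


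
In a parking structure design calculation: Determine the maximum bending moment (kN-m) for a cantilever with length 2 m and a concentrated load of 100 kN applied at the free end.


For a cantilever with a point load at the free end:
M_max = P * L = 100 * 2 = 200 kN-m

200 kN-m


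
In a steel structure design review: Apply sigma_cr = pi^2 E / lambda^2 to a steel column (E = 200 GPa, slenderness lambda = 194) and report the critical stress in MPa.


sigma_cr = pi^2 * E / lambda^2
= 9.8696 * 200000.0 / 194^2
= 9.8696 * 200000.0 / 37636
= 52.4477 MPa

52.4477 MPa


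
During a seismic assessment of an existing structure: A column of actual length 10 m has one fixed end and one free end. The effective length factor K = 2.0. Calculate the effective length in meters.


L_eff = K * L
= 2.0 * 10
= 20.0 m

20.0 m


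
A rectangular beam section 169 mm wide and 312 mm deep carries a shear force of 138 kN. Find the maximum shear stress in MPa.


A = b * h = 169 * 312 = 52728 mm^2
V = 138 kN = 138000.0 N
tau_max = 1.5 * V / A = 1.5 * 138000.0 / 52728
= 3.9258 MPa

3.9258 MPa


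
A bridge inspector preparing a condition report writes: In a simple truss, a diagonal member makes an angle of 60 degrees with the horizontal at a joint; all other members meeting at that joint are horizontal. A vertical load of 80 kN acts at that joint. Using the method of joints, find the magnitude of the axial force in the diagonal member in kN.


At the joint, only the diagonal has a vertical component, so vertical equilibrium gives:
F * sin(60) = 80
F = 80 / sin(60)
= 80 / 0.866025
= 92.38 kN

92.38 kN


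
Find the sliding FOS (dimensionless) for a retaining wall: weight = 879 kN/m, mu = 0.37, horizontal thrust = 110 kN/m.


Resisting force = mu * W = 0.37 * 879 = 325.23 kN/m
FOS = Resisting / Driving = 325.23 / 110
= 2.9566 (dimensionless)

2.9566 (dimensionless)


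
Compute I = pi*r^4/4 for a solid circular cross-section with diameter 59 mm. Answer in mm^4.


r = d / 2 = 59 / 2 = 29.5 mm
I = pi * r^4 / 4 = pi * 29.5^4 / 4
= 594809.57 mm^4

594809.57 mm^4


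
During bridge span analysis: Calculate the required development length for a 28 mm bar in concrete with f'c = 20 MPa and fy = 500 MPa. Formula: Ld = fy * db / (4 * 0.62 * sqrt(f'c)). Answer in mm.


Ld = (fy * db) / (4 * 0.62 * sqrt(f'c))
= (500 * 28) / (4 * 0.62 * sqrt(20))
= 14000 / 11.0909
= 1262.3 mm

1262.3 mm


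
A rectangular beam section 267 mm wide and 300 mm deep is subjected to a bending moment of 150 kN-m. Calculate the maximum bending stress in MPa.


I = b * h^3 / 12 = 267 * 300^3 / 12 = 600750000.0 mm^4
y = h / 2 = 300 / 2 = 150.0 mm
M = 150 kN-m = 150000000.0 N-mm
sigma = M * y / I = 150000000.0 * 150.0 / 600750000.0
= 37.45 MPa

37.45 MPa


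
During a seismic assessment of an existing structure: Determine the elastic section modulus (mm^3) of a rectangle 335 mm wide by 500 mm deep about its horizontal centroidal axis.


S = b * h^2 / 6
= 335 * 500^2 / 6
= 335 * 250000 / 6
= 13958333.33 mm^3

13958333.33 mm^3


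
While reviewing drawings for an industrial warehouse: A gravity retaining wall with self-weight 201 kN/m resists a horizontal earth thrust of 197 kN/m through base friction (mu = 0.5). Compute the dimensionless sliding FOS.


Resisting force = mu * W = 0.5 * 201 = 100.5 kN/m
FOS = Resisting / Driving = 100.5 / 197
= 0.5102 (dimensionless)

0.5102 (dimensionless)


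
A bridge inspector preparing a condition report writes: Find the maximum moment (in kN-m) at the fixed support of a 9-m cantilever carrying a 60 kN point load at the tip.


For a cantilever with a point load at the free end:
M_max = P * L = 60 * 9 = 540 kN-m

540 kN-m


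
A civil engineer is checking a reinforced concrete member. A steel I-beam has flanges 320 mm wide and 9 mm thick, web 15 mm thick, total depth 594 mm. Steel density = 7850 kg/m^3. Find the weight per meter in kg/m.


A_flanges = 2 * 320 * 9 = 5760 mm^2
A_web = (594 - 2 * 9) * 15 = 8640 mm^2
A_total = 5760 + 8640 = 14400 mm^2 = 0.014400 m^2
Weight = rho * A = 7850 * 0.014400 = 113.04 kg/m

113.04 kg/m


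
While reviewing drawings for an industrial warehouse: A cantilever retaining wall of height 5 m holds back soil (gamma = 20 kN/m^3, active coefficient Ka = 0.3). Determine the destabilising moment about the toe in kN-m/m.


Pa = 0.5 * Ka * gamma * H^2
= 0.5 * 0.3 * 20 * 5^2
= 75.0 kN/m
Arm = H / 3 = 5 / 3 = 1.6667 m
Mo = Pa * arm = Pa * H / 3 = 75.0 * 5 / 3 = 125.0 kN-m/m

125.0 kN-m/m


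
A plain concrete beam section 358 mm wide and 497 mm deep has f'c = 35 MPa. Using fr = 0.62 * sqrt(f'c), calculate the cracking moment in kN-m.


fr = 0.62 * sqrt(35) = 0.62 * 5.9161 = 3.668 MPa
I = 358 * 497^3 / 12 = 3662443611.17 mm^4
y_t = 248.5 mm
M_cr = fr * I / y_t = 3.668 * 3662443611.17 / 248.5 N-mm
= 54.0593 kN-m

54.0593 kN-m


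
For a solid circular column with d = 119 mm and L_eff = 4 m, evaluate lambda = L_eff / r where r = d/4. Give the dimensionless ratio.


Radius of gyration r = d / 4 = 119 / 4 = 29.75 mm
L_eff = 4000.0 mm
Slenderness ratio = L / r = 4000.0 / 29.75 = 134.45 (dimensionless)

134.45 (dimensionless)


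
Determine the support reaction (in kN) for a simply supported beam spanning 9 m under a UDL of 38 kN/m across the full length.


Total load = w * L = 38 * 9 = 342 kN
By symmetry, each reaction R = total / 2 = 342 / 2 = 171.0 kN

171.0 kN


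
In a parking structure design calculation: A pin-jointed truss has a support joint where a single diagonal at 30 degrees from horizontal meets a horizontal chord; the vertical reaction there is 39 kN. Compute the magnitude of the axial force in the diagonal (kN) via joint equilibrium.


At the joint, only the diagonal has a vertical component, so vertical equilibrium gives:
F * sin(30) = 39
F = 39 / sin(30)
= 39 / 0.5
= 78.0 kN

78.0 kN


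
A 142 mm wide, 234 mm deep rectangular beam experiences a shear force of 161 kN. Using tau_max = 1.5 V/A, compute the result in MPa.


A = b * h = 142 * 234 = 33228 mm^2
V = 161 kN = 161000.0 N
tau_max = 1.5 * V / A = 1.5 * 161000.0 / 33228
= 7.268 MPa

7.268 MPa


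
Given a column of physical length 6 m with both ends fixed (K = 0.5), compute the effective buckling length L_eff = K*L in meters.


L_eff = K * L
= 0.5 * 6
= 3.0 m

3.0 m


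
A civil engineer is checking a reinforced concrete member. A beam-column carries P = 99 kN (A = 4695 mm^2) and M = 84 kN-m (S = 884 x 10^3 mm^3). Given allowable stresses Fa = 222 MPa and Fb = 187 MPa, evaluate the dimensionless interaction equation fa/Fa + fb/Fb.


f_a = P / A = 99000.0 / 4695 = 21.0863 MPa
f_b = M / S = 84000000.0 / 884000.0 = 95.0226 MPa
Ratio = f_a / Fa + f_b / Fb
= 21.0863 / 222 + 95.0226 / 187
= 0.6031 (dimensionless)

0.6031 (dimensionless)


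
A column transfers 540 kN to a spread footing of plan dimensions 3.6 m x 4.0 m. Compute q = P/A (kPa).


A = 3.6 * 4.0 = 14.4 m^2
q = P / A = 540 / 14.4
= 37.5 kPa

37.5 kPa


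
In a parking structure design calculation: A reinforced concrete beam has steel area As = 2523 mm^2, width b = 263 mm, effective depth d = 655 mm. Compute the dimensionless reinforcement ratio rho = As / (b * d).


rho = As / (b * d)
= 2523 / (263 * 655)
= 2523 / 172265
= 0.014646 (dimensionless)

0.014646 (dimensionless)


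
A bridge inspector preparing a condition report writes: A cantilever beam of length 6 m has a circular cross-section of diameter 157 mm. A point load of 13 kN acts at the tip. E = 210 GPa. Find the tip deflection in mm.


I = pi * d^4 / 64 = pi * 157^4 / 64 = 29824179.76 mm^4
L = 6000.0 mm, P = 13000.0 N, E = 210000.0 MPa
delta = P * L^3 / (3 * E * I)
= 13000.0 * 6000.0^3 / (3 * 210000.0 * 29824179.76)
= 149.4473 mm

149.4473 mm


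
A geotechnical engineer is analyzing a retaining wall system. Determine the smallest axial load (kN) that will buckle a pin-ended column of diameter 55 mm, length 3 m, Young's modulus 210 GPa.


I = pi * d^4 / 64 = 449180.25 mm^4
L = 3000.0 mm
P_cr = pi^2 * E * I / L^2
= 9.8696 * 210000.0 * 449180.25 / 3000.0^2
= 103442.07 N = 103.4421 kN

103.4421 kN


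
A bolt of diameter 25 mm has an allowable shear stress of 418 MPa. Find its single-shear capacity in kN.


A = pi * d^2 / 4 = pi * 25^2 / 4 = 490.8739 mm^2
V = f_v * A / 1000 = 418 * 490.8739 / 1000
= 205.1853 kN

205.1853 kN


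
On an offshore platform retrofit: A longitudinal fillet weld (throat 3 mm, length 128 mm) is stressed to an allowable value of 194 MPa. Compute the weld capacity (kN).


Strength = throat * length * allowable stress
= 3 * 128 * 194 N
= 74496 N
= 74.5 kN

74.5 kN


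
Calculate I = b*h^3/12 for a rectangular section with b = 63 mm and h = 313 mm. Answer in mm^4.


I = b * h^3 / 12
= 63 * 313^3 / 12
= 63 * 30664297 / 12
= 160987559.25 mm^4

160987559.25 mm^4


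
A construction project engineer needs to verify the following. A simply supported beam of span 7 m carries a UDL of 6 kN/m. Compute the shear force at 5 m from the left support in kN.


R_A = w * L / 2 = 6 * 7 / 2 = 21.0 kN
V(x) = R_A - w * x = 21.0 - 6 * 5
= -9.0 kN

-9.0 kN


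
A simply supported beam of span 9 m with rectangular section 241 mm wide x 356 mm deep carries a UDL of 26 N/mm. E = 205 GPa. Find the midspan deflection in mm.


I = 241 * 356^3 / 12 = 906120154.67 mm^4
L = 9000.0 mm, w = 26 N/mm, E = 205000.0 MPa
delta = 5 * w * L^4 / (384 * E * I)
= 5 * 26 * 9000.0^4 / (384 * 205000.0 * 906120154.67)
= 11.9576 mm

11.9576 mm


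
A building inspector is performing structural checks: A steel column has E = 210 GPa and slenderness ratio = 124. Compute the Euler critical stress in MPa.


sigma_cr = pi^2 * E / lambda^2
= 9.8696 * 210000.0 / 124^2
= 9.8696 * 210000.0 / 15376
= 134.7956 MPa

134.7956 MPa


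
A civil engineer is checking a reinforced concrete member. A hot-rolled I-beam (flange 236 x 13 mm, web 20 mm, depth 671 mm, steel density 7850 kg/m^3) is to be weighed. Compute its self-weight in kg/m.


A_flanges = 2 * 236 * 13 = 6136 mm^2
A_web = (671 - 2 * 13) * 20 = 12900 mm^2
A_total = 6136 + 12900 = 19036 mm^2 = 0.019036 m^2
Weight = rho * A = 7850 * 0.019036 = 149.4326 kg/m

149.4326 kg/m


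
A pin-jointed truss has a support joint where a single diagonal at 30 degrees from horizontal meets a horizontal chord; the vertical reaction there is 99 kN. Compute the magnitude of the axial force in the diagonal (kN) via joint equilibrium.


At the joint, only the diagonal has a vertical component, so vertical equilibrium gives:
F * sin(30) = 99
F = 99 / sin(30)
= 99 / 0.5
= 198.0 kN

198.0 kN


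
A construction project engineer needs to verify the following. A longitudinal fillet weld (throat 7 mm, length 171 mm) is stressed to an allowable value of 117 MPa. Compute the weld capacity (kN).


Strength = throat * length * allowable stress
= 7 * 171 * 117 N
= 140049 N
= 140.05 kN

140.05 kN


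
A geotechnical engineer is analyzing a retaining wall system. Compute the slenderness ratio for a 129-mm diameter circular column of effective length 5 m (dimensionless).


Radius of gyration r = d / 4 = 129 / 4 = 32.25 mm
L_eff = 5000.0 mm
Slenderness ratio = L / r = 5000.0 / 32.25 = 155.04 (dimensionless)

155.04 (dimensionless)


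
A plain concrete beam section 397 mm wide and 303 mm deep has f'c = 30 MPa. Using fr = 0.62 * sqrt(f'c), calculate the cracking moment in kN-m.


fr = 0.62 * sqrt(30) = 0.62 * 5.4772 = 3.3959 MPa
I = 397 * 303^3 / 12 = 920316368.25 mm^4
y_t = 151.5 mm
M_cr = fr * I / y_t = 3.3959 * 920316368.25 / 151.5 N-mm
= 20.6289 kN-m

20.6289 kN-m


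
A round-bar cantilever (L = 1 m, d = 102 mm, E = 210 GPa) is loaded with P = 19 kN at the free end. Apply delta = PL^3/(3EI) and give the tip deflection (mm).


I = pi * d^4 / 64 = pi * 102^4 / 64 = 5313376.44 mm^4
L = 1000.0 mm, P = 19000.0 N, E = 210000.0 MPa
delta = P * L^3 / (3 * E * I)
= 19000.0 * 1000.0^3 / (3 * 210000.0 * 5313376.44)
= 5.676 mm

5.676 mm


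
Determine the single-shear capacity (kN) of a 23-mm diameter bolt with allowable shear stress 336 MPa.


A = pi * d^2 / 4 = pi * 23^2 / 4 = 415.4756 mm^2
V = f_v * A / 1000 = 336 * 415.4756 / 1000
= 139.5998 kN

139.5998 kN


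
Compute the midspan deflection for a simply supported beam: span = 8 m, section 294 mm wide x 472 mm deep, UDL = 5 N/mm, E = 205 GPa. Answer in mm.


I = 294 * 472^3 / 12 = 2576274176.0 mm^4
L = 8000.0 mm, w = 5 N/mm, E = 205000.0 MPa
delta = 5 * w * L^4 / (384 * E * I)
= 5 * 5 * 8000.0^4 / (384 * 205000.0 * 2576274176.0)
= 0.5049 mm

0.5049 mm


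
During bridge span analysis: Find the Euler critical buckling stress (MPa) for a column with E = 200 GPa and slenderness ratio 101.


sigma_cr = pi^2 * E / lambda^2
= 9.8696 * 200000.0 / 101^2
= 9.8696 * 200000.0 / 10201
= 193.5027 MPa

193.5027 MPa


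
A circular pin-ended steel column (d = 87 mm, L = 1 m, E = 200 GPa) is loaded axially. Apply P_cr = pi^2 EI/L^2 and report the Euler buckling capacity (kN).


I = pi * d^4 / 64 = 2812204.57 mm^4
L = 1000.0 mm
P_cr = pi^2 * E * I / L^2
= 9.8696 * 200000.0 * 2812204.57 / 1000.0^2
= 5551069.31 N = 5551.0693 kN

5551.0693 kN


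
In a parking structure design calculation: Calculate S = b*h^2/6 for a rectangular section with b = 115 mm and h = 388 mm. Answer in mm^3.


S = b * h^2 / 6
= 115 * 388^2 / 6
= 115 * 150544 / 6
= 2885426.67 mm^3

2885426.67 mm^3


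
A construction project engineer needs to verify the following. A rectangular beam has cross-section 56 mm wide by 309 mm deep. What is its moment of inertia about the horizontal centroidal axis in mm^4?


I = b * h^3 / 12
= 56 * 309^3 / 12
= 56 * 29503629 / 12
= 137683602.0 mm^4

137683602.0 mm^4


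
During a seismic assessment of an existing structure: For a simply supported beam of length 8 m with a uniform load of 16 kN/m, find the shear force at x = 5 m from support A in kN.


R_A = w * L / 2 = 16 * 8 / 2 = 64.0 kN
V(x) = R_A - w * x = 64.0 - 16 * 5
= -16.0 kN

-16.0 kN


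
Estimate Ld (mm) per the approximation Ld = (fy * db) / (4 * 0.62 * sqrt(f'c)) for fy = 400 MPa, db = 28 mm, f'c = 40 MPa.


Ld = (fy * db) / (4 * 0.62 * sqrt(f'c))
= (400 * 28) / (4 * 0.62 * sqrt(40))
= 11200 / 15.6849
= 714.06 mm

714.06 mm


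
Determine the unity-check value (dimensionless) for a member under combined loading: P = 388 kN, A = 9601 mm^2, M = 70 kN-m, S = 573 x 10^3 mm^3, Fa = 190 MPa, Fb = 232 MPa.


f_a = P / A = 388000.0 / 9601 = 40.4125 MPa
f_b = M / S = 70000000.0 / 573000.0 = 122.164 MPa
Ratio = f_a / Fa + f_b / Fb
= 40.4125 / 190 + 122.164 / 232
= 0.7393 (dimensionless)

0.7393 (dimensionless)


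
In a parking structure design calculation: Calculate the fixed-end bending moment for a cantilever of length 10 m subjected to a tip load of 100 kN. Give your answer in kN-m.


For a cantilever with a point load at the free end:
M_max = P * L = 100 * 10 = 1000 kN-m

1000 kN-m


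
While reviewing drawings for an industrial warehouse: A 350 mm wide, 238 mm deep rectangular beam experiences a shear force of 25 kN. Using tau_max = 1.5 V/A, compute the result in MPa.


A = b * h = 350 * 238 = 83300 mm^2
V = 25 kN = 25000.0 N
tau_max = 1.5 * V / A = 1.5 * 25000.0 / 83300
= 0.4502 MPa

0.4502 MPa


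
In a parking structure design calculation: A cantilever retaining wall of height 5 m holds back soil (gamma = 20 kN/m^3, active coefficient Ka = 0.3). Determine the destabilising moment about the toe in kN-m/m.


Pa = 0.5 * Ka * gamma * H^2
= 0.5 * 0.3 * 20 * 5^2
= 75.0 kN/m
Arm = H / 3 = 5 / 3 = 1.6667 m
Mo = Pa * arm = Pa * H / 3 = 75.0 * 5 / 3 = 125.0 kN-m/m

125.0 kN-m/m


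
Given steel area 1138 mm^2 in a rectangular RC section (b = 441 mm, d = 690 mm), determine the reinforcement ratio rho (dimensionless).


rho = As / (b * d)
= 1138 / (441 * 690)
= 1138 / 304290
= 0.00374 (dimensionless)

0.00374 (dimensionless)


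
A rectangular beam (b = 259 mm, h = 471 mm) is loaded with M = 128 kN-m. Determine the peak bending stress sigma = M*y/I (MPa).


I = b * h^3 / 12 = 259 * 471^3 / 12 = 2255180145.75 mm^4
y = h / 2 = 471 / 2 = 235.5 mm
M = 128 kN-m = 128000000.0 N-mm
sigma = M * y / I = 128000000.0 * 235.5 / 2255180145.75
= 13.37 MPa

13.37 MPa


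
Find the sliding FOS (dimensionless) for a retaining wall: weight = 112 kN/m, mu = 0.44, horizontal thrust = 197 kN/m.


Resisting force = mu * W = 0.44 * 112 = 49.28 kN/m
FOS = Resisting / Driving = 49.28 / 197
= 0.2502 (dimensionless)

0.2502 (dimensionless)


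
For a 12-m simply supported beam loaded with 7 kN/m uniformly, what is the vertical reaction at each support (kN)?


Total load = w * L = 7 * 12 = 84 kN
By symmetry, each reaction R = total / 2 = 84 / 2 = 42.0 kN

42.0 kN


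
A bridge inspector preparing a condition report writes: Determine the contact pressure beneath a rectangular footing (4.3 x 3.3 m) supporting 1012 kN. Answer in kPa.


A = 4.3 * 3.3 = 14.19 m^2
q = P / A = 1012 / 14.19
= 71.3178 kPa

71.3178 kPa


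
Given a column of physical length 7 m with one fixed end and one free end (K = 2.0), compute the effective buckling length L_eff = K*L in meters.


L_eff = K * L
= 2.0 * 7
= 14.0 m

14.0 m


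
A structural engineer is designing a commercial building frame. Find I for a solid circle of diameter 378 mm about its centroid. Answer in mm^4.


r = d / 2 = 378 / 2 = 189.0 mm
I = pi * r^4 / 4 = pi * 189.0^4 / 4
= 1002160077.64 mm^4

1002160077.64 mm^4


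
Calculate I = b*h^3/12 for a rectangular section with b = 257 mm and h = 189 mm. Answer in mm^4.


I = b * h^3 / 12
= 257 * 189^3 / 12
= 257 * 6751269 / 12
= 144589677.75 mm^4

144589677.75 mm^4


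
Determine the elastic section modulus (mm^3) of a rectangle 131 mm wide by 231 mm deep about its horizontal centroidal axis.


S = b * h^2 / 6
= 131 * 231^2 / 6
= 131 * 53361 / 6
= 1165048.5 mm^3

1165048.5 mm^3


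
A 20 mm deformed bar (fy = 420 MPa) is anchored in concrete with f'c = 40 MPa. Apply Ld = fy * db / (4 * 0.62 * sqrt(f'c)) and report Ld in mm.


Ld = (fy * db) / (4 * 0.62 * sqrt(f'c))
= (420 * 20) / (4 * 0.62 * sqrt(40))
= 8400 / 15.6849
= 535.55 mm

535.55 mm


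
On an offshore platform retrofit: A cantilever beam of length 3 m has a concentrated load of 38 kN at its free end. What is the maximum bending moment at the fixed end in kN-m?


For a cantilever with a point load at the free end:
M_max = P * L = 38 * 3 = 114 kN-m

114 kN-m


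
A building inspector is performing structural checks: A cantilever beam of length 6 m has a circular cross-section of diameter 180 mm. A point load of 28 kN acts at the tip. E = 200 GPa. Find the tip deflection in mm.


I = pi * d^4 / 64 = pi * 180^4 / 64 = 51529973.5 mm^4
L = 6000.0 mm, P = 28000.0 N, E = 200000.0 MPa
delta = P * L^3 / (3 * E * I)
= 28000.0 * 6000.0^3 / (3 * 200000.0 * 51529973.5)
= 195.6143 mm

195.6143 mm


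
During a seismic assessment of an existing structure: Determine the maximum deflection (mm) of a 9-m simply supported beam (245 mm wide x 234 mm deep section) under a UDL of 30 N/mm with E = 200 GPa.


I = 245 * 234^3 / 12 = 261596790.0 mm^4
L = 9000.0 mm, w = 30 N/mm, E = 200000.0 MPa
delta = 5 * w * L^4 / (384 * E * I)
= 5 * 30 * 9000.0^4 / (384 * 200000.0 * 261596790.0)
= 48.9855 mm

48.9855 mm


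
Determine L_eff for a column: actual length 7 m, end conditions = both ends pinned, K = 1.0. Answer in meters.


L_eff = K * L
= 1.0 * 7
= 7.0 m

7.0 m


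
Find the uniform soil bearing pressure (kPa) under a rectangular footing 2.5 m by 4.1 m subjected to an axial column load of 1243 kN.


A = 2.5 * 4.1 = 10.25 m^2
q = P / A = 1243 / 10.25
= 121.2683 kPa

121.2683 kPa


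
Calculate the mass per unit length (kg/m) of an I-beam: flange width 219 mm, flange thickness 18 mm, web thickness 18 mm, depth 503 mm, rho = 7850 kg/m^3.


A_flanges = 2 * 219 * 18 = 7884 mm^2
A_web = (503 - 2 * 18) * 18 = 8406 mm^2
A_total = 7884 + 8406 = 16290 mm^2 = 0.016290 m^2
Weight = rho * A = 7850 * 0.016290 = 127.8765 kg/m

127.8765 kg/m


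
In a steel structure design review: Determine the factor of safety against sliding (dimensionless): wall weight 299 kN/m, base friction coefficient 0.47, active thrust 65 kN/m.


Resisting force = mu * W = 0.47 * 299 = 140.53 kN/m
FOS = Resisting / Driving = 140.53 / 65
= 2.162 (dimensionless)

2.162 (dimensionless)


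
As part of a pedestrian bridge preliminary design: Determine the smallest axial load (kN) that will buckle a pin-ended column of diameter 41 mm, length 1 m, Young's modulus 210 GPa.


I = pi * d^4 / 64 = 138709.22 mm^4
L = 1000.0 mm
P_cr = pi^2 * E * I / L^2
= 9.8696 * 210000.0 * 138709.22 / 1000.0^2
= 287491.07 N = 287.4911 kN

287.4911 kN


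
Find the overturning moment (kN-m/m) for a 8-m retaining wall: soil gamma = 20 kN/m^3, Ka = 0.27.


Pa = 0.5 * Ka * gamma * H^2
= 0.5 * 0.27 * 20 * 8^2
= 172.8 kN/m
Arm = H / 3 = 8 / 3 = 2.6667 m
Mo = Pa * arm = Pa * H / 3 = 172.8 * 8 / 3 = 460.8 kN-m/m

460.8 kN-m/m


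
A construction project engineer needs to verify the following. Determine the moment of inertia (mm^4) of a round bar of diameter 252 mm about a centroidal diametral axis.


r = d / 2 = 252 / 2 = 126.0 mm
I = pi * r^4 / 4 = pi * 126.0^4 / 4
= 197957546.2 mm^4

197957546.2 mm^4


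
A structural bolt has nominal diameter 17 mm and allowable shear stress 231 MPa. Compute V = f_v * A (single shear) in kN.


A = pi * d^2 / 4 = pi * 17^2 / 4 = 226.9801 mm^2
V = f_v * A / 1000 = 231 * 226.9801 / 1000
= 52.4324 kN

52.4324 kN
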